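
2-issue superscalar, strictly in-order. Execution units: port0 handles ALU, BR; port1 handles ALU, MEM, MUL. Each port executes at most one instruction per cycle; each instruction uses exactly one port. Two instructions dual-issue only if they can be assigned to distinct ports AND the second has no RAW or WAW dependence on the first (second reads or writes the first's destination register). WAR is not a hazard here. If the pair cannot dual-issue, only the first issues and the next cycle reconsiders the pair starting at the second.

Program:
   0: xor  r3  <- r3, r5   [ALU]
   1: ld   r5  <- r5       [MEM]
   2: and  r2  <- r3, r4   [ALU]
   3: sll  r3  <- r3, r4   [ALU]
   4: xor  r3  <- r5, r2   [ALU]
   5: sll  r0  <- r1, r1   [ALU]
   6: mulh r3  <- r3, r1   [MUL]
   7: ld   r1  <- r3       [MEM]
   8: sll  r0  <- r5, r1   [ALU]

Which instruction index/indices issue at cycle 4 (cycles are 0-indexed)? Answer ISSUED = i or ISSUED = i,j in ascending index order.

ISSUED = 7

0. xor ld @i0&i1  | pair
1. and sll @i2&i3  | pair
2. xor sll @i4&i5  | pair
3. mulh @i6  | no-port MUL/MEM
4. ld @i7  | RAW r1
5. sll @i8  | tail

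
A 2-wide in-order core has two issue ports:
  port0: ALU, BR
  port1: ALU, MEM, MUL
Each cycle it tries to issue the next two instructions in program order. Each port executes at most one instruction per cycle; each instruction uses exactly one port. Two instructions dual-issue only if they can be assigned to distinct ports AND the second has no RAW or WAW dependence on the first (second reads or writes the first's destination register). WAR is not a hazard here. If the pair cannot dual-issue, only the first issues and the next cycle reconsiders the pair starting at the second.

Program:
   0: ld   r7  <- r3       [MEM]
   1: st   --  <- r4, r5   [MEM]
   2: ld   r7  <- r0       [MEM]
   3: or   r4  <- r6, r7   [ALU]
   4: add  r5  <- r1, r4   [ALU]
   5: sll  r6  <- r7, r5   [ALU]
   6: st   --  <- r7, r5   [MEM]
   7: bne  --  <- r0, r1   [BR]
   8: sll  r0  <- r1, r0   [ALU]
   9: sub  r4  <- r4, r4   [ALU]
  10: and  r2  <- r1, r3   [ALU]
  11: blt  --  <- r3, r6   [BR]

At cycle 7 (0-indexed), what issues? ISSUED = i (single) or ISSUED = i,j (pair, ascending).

ISSUED = 9,10

[0] i0  ld.MEM  -- no-port MEM/MEM
[1] i1  st.MEM  -- no-port MEM/MEM
[2] i2  ld.MEM  -- RAW r7
[3] i3  or.ALU  -- RAW r4
[4] i4  add.ALU  -- RAW r5
[5] i5/i6  sll.ALU;st.MEM  -- dual
[6] i7/i8  bne.BR;sll.ALU  -- dual
[7] i9/i10  sub.ALU;and.ALU  -- dual
[8] i11  blt.BR  -- tail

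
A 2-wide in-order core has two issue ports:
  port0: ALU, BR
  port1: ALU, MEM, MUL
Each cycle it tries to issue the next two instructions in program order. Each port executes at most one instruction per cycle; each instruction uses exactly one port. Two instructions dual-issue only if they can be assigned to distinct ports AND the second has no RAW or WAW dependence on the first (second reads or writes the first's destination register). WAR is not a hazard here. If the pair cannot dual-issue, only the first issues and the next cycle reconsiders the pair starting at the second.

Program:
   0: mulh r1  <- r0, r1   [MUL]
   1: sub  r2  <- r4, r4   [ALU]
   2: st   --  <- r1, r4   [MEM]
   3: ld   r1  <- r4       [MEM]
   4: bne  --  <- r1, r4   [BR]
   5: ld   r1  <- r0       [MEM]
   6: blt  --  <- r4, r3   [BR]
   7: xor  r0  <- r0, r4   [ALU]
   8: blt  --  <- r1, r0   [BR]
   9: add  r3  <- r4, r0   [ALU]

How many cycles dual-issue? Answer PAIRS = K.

c0: i0&i1 mulh.MUL;sub.ALU  pair
c1: i2 st.MEM  no-port MEM/MEM
c2: i3 ld.MEM  RAW r1
c3: i4&i5 bne.BR;ld.MEM  pair
c4: i6&i7 blt.BR;xor.ALU  pair
c5: i8&i9 blt.BR;add.ALU  pair

PAIRS = 4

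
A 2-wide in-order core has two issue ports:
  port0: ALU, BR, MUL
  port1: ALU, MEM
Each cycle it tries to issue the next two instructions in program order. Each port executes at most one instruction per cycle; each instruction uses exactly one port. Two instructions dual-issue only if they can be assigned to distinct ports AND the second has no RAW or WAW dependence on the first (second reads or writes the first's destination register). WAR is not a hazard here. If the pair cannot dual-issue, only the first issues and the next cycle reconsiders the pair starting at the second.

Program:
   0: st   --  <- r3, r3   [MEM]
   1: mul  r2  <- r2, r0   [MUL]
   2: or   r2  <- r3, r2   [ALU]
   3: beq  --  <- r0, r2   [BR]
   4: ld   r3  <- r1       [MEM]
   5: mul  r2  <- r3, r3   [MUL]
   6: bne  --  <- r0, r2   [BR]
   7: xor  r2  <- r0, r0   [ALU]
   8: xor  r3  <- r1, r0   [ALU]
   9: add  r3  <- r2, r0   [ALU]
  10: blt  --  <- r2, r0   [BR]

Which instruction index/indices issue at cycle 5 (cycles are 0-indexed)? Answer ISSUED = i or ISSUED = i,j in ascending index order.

ISSUED = 8

0. st/mul @i0&i1  | dual
1. or @i2  | RAW r2
2. beq/ld @i3&i4  | dual
3. mul @i5  | no-port MUL/BR
4. bne/xor @i6&i7  | dual
5. xor @i8  | WAW r3
6. add/blt @i9&i10  | dual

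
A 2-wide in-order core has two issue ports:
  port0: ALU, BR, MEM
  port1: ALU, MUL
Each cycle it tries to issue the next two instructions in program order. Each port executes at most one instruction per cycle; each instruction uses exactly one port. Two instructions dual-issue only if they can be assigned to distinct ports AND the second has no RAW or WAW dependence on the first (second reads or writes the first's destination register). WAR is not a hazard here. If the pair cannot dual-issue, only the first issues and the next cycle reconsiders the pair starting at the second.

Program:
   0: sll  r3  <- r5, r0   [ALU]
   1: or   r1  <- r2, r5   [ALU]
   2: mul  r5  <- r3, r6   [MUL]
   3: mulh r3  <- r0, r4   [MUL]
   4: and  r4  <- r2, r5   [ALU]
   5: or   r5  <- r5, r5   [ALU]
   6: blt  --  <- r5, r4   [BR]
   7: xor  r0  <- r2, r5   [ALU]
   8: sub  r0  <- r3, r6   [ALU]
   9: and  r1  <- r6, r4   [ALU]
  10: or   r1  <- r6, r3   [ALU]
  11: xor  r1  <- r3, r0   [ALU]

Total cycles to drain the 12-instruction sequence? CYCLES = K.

c0: i0,i1 sll or  2-wide
c1: i2 mul  no-port MUL/MUL
c2: i3,i4 mulh and  2-wide
c3: i5 or  RAW r5
c4: i6,i7 blt xor  2-wide
c5: i8,i9 sub and  2-wide
c6: i10 or  WAW r1
c7: i11 xor  tail

CYCLES = 8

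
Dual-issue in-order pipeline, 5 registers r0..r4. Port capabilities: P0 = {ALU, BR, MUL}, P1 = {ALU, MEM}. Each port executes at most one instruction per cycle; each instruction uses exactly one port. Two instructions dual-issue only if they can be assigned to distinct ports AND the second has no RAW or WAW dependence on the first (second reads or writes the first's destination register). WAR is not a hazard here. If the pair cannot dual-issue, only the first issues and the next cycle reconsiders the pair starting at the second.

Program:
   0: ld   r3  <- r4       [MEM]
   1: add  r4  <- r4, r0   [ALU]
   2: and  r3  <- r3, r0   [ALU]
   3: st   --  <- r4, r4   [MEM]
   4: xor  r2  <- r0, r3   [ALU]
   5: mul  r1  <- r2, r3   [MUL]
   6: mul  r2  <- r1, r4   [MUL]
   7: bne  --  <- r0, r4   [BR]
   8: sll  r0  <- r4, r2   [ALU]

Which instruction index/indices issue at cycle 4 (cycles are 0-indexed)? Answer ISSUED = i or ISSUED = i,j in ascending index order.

ISSUED = 6

#0 head=0: ld+add i0/i1 2-wide
#1 head=2: and+st i2/i3 2-wide
#2 head=4: xor i4 RAW r2
#3 head=5: mul i5 no-port MUL/MUL
#4 head=6: mul i6 no-port MUL/BR
#5 head=7: bne+sll i7/i8 2-wide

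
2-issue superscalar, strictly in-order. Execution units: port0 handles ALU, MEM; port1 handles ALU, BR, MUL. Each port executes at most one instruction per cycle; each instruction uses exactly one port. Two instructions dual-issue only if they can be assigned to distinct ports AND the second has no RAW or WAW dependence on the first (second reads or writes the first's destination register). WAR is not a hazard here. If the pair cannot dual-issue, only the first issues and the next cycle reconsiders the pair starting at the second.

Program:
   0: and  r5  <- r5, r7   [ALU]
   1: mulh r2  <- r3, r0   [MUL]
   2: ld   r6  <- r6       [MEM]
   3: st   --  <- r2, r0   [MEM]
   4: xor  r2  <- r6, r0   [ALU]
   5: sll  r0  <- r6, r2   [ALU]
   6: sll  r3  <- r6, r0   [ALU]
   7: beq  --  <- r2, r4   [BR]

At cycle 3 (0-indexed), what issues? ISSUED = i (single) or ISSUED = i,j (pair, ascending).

ISSUED = 5

#0 head=0: and.ALU;mulh.MUL i0+i1 2-wide
#1 head=2: ld.MEM i2 no-port MEM/MEM
#2 head=3: st.MEM;xor.ALU i3+i4 2-wide
#3 head=5: sll.ALU i5 RAW r0
#4 head=6: sll.ALU;beq.BR i6+i7 2-wide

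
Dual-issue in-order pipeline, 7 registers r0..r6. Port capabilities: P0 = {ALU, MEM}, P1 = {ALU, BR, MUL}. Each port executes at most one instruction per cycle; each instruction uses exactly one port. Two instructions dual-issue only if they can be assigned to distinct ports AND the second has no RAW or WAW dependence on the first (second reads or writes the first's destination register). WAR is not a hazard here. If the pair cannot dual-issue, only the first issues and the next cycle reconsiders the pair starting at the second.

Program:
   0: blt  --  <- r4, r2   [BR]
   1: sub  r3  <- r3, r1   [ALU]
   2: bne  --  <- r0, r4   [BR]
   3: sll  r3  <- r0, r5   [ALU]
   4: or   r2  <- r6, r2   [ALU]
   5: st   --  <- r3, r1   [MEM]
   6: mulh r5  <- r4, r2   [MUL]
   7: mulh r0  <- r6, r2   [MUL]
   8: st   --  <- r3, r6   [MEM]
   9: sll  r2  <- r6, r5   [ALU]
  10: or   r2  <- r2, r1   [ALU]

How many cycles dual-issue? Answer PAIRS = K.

PAIRS = 4

  cy0 -> i0+i1 (blt.BR sub.ALU) pair
  cy1 -> i2+i3 (bne.BR sll.ALU) pair
  cy2 -> i4+i5 (or.ALU st.MEM) pair
  cy3 -> i6 (mulh.MUL) no-port MUL/MUL
  cy4 -> i7+i8 (mulh.MUL st.MEM) pair
  cy5 -> i9 (sll.ALU) RAW+WAW r2
  cy6 -> i10 (or.ALU) tail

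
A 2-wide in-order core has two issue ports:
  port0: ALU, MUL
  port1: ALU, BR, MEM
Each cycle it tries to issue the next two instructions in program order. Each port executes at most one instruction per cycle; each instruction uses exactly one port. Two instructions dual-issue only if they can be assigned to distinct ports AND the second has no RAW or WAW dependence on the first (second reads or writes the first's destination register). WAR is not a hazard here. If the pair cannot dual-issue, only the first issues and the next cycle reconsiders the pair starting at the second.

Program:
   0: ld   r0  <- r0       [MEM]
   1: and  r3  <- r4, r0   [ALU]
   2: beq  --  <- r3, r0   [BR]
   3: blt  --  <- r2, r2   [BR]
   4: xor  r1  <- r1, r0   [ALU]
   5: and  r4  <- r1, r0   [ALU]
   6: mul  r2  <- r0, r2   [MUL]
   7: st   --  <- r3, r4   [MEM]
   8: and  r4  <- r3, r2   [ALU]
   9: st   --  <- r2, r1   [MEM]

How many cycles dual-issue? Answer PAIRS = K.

c0: i0 ld  RAW r0
c1: i1 and  RAW r3
c2: i2 beq  no-port BR/BR
c3: i3/i4 blt+xor  pair
c4: i5/i6 and+mul  pair
c5: i7/i8 st+and  pair
c6: i9 st  tail

PAIRS = 3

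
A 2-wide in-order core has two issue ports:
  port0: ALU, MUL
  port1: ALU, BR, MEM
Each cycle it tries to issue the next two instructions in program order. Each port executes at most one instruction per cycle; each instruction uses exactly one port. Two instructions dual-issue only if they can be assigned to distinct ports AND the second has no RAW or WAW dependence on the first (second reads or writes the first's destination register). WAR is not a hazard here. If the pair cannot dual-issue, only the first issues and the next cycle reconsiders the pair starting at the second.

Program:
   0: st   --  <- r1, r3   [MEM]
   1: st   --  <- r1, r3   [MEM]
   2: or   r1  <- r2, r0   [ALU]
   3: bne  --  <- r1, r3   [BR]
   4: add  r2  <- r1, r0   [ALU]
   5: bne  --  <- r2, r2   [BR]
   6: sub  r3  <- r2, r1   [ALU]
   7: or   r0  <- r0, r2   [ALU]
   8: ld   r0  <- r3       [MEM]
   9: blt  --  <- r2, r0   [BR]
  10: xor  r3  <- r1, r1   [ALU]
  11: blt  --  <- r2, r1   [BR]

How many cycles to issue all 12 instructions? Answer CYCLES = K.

CYCLES = 8

0. st.MEM @i0  | no-port MEM/MEM
1. st.MEM/or.ALU @i1&i2  | pair
2. bne.BR/add.ALU @i3&i4  | pair
3. bne.BR/sub.ALU @i5&i6  | pair
4. or.ALU @i7  | WAW r0
5. ld.MEM @i8  | no-port MEM/BR
6. blt.BR/xor.ALU @i9&i10  | pair
7. blt.BR @i11  | tail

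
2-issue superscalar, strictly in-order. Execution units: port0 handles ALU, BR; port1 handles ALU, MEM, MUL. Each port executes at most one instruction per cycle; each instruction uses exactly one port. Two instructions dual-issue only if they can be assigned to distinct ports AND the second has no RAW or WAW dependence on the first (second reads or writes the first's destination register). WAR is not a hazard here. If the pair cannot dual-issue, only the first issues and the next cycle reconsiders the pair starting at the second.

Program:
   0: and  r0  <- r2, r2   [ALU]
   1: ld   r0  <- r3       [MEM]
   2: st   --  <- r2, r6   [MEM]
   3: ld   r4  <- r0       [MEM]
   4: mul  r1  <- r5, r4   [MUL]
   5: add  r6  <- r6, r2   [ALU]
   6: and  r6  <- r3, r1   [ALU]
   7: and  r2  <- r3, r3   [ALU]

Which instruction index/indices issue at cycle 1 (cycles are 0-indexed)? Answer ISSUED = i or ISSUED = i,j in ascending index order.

t=0 i0:and.ALU ; WAW r0
t=1 i1:ld.MEM ; no-port MEM/MEM
t=2 i2:st.MEM ; no-port MEM/MEM
t=3 i3:ld.MEM ; no-port MEM/MUL
t=4 i4&i5:mul.MUL add.ALU ; dual
t=5 i6&i7:and.ALU and.ALU ; dual

ISSUED = 1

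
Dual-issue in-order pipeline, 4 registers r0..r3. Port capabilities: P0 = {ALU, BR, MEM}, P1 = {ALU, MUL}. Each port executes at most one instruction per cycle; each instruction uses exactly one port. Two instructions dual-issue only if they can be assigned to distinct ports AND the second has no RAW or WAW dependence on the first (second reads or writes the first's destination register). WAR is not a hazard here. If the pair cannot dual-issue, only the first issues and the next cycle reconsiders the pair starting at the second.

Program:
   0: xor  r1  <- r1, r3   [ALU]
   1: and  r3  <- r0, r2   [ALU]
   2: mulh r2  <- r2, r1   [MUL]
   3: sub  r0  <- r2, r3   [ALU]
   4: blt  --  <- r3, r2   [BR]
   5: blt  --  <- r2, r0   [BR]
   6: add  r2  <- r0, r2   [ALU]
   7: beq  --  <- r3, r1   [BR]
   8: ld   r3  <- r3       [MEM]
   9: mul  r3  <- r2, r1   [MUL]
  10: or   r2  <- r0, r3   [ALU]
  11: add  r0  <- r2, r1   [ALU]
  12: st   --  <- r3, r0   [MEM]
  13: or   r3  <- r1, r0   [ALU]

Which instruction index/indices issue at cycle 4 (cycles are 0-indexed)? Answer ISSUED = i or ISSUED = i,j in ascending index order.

  cy0 -> i0,i1 (xor;and) pair
  cy1 -> i2 (mulh) RAW r2
  cy2 -> i3,i4 (sub;blt) pair
  cy3 -> i5,i6 (blt;add) pair
  cy4 -> i7 (beq) no-port BR/MEM
  cy5 -> i8 (ld) WAW r3
  cy6 -> i9 (mul) RAW r3
  cy7 -> i10 (or) RAW r2
  cy8 -> i11 (add) RAW r0
  cy9 -> i12,i13 (st;or) pair

ISSUED = 7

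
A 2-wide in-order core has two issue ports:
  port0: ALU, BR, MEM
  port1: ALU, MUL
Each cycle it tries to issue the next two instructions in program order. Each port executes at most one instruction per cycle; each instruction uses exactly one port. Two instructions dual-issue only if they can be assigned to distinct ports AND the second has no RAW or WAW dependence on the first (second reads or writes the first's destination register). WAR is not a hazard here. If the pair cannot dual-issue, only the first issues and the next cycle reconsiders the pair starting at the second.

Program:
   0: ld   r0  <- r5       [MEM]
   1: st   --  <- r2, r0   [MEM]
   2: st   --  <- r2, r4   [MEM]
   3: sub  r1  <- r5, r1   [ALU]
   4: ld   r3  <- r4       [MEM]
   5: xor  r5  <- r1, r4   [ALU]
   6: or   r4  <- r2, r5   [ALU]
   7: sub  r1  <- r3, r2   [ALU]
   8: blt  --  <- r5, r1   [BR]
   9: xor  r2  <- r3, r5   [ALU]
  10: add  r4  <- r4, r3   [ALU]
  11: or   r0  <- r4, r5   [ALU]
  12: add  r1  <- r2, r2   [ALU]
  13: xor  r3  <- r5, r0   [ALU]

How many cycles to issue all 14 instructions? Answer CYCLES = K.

CYCLES = 9

c0: i0 ld.MEM  no-port MEM/MEM
c1: i1 st.MEM  no-port MEM/MEM
c2: i2+i3 st.MEM/sub.ALU  2-wide
c3: i4+i5 ld.MEM/xor.ALU  2-wide
c4: i6+i7 or.ALU/sub.ALU  2-wide
c5: i8+i9 blt.BR/xor.ALU  2-wide
c6: i10 add.ALU  RAW r4
c7: i11+i12 or.ALU/add.ALU  2-wide
c8: i13 xor.ALU  tail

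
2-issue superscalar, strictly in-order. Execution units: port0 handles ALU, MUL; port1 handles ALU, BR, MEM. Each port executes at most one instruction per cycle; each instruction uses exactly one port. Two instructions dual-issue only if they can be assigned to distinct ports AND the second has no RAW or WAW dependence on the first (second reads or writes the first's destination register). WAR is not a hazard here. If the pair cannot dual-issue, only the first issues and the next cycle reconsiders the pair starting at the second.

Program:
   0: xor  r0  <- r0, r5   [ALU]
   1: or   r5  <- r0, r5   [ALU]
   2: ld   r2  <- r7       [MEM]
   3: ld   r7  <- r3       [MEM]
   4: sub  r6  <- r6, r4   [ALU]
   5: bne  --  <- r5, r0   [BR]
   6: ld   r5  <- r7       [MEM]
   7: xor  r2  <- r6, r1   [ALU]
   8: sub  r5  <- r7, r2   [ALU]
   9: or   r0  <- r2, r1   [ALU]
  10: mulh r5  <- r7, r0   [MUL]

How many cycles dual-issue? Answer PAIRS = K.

[0] i0  xor.ALU  -- RAW r0
[1] i1+i2  or.ALU ld.MEM  -- pair
[2] i3+i4  ld.MEM sub.ALU  -- pair
[3] i5  bne.BR  -- no-port BR/MEM
[4] i6+i7  ld.MEM xor.ALU  -- pair
[5] i8+i9  sub.ALU or.ALU  -- pair
[6] i10  mulh.MUL  -- tail

PAIRS = 4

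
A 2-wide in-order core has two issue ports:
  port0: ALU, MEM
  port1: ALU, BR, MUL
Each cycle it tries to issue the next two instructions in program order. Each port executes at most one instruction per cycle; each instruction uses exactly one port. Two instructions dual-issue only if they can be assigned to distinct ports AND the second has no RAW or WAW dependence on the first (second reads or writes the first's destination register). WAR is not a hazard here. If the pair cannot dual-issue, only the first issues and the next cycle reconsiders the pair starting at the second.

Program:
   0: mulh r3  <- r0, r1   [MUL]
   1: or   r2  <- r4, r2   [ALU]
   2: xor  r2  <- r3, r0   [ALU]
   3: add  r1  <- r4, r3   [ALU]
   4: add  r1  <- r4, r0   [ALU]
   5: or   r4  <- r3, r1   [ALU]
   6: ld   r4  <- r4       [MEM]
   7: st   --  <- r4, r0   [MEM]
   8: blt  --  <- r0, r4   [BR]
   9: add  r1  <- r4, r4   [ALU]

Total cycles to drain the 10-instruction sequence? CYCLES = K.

  cy0 -> i0&i1 (mulh.MUL+or.ALU) pair
  cy1 -> i2&i3 (xor.ALU+add.ALU) pair
  cy2 -> i4 (add.ALU) RAW r1
  cy3 -> i5 (or.ALU) RAW+WAW r4
  cy4 -> i6 (ld.MEM) no-port MEM/MEM
  cy5 -> i7&i8 (st.MEM+blt.BR) pair
  cy6 -> i9 (add.ALU) tail

CYCLES = 7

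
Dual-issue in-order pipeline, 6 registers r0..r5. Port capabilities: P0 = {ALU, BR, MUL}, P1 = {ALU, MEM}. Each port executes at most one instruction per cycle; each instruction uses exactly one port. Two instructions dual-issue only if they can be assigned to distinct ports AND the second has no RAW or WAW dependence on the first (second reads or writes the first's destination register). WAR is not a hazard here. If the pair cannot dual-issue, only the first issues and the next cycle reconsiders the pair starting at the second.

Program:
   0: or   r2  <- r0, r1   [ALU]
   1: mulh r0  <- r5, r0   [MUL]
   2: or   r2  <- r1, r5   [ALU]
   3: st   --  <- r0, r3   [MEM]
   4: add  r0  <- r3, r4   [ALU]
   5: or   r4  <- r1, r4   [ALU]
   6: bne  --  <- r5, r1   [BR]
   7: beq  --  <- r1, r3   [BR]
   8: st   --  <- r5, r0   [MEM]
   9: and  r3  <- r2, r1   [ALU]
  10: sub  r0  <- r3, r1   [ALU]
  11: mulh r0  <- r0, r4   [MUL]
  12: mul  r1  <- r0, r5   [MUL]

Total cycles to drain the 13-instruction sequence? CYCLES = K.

CYCLES = 9

0. or/mulh @i0+i1  | pair
1. or/st @i2+i3  | pair
2. add/or @i4+i5  | pair
3. bne @i6  | no-port BR/BR
4. beq/st @i7+i8  | pair
5. and @i9  | RAW r3
6. sub @i10  | RAW+WAW r0
7. mulh @i11  | no-port MUL/MUL
8. mul @i12  | tail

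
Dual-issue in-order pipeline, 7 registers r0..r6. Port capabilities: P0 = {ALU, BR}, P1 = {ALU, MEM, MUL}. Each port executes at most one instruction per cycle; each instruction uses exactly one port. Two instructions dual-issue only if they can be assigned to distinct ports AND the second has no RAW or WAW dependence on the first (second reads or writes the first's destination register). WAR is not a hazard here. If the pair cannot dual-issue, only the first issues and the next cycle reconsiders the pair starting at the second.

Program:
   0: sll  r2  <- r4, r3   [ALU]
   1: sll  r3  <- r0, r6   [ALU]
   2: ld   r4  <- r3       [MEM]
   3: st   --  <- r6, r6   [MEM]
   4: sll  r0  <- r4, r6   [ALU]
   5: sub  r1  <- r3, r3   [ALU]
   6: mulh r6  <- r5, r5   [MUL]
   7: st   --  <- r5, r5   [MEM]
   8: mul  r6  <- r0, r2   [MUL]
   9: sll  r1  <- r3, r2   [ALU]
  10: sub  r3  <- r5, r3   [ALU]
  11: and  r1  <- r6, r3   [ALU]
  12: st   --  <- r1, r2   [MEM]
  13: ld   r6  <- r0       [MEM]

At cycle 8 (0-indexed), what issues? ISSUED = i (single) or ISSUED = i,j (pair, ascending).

ISSUED = 12

c0: i0/i1 sll.ALU/sll.ALU  dual
c1: i2 ld.MEM  no-port MEM/MEM
c2: i3/i4 st.MEM/sll.ALU  dual
c3: i5/i6 sub.ALU/mulh.MUL  dual
c4: i7 st.MEM  no-port MEM/MUL
c5: i8/i9 mul.MUL/sll.ALU  dual
c6: i10 sub.ALU  RAW r3
c7: i11 and.ALU  RAW r1
c8: i12 st.MEM  no-port MEM/MEM
c9: i13 ld.MEM  tail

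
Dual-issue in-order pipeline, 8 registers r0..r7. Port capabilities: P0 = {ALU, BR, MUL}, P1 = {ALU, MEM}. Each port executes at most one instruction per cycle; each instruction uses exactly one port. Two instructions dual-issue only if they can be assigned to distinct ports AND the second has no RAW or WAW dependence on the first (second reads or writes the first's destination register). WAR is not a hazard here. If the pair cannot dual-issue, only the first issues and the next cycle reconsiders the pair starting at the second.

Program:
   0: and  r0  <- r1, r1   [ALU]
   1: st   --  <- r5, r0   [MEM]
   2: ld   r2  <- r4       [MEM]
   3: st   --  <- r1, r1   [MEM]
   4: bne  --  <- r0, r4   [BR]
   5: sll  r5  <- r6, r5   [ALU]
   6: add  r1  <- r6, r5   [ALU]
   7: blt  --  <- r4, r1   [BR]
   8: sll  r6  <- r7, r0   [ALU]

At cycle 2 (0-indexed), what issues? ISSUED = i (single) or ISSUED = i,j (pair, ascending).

ISSUED = 2

#0 head=0: and.ALU i0 RAW r0
#1 head=1: st.MEM i1 no-port MEM/MEM
#2 head=2: ld.MEM i2 no-port MEM/MEM
#3 head=3: st.MEM/bne.BR i3&i4 dual
#4 head=5: sll.ALU i5 RAW r5
#5 head=6: add.ALU i6 RAW r1
#6 head=7: blt.BR/sll.ALU i7&i8 dual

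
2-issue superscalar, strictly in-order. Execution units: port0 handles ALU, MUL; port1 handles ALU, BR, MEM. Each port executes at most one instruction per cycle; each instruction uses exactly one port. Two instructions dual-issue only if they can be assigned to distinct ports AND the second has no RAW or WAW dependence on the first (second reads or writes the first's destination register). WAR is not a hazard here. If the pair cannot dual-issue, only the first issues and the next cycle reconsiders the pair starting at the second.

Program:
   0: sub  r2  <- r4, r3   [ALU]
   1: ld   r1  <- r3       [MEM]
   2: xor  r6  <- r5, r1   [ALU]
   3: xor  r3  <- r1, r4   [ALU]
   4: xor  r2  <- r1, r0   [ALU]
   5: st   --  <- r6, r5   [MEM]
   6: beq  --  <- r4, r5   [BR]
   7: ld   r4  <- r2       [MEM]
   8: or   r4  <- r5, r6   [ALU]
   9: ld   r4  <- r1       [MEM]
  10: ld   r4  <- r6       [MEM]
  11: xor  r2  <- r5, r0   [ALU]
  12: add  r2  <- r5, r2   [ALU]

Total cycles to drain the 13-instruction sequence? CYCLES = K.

CYCLES = 9

  cy0 -> i0+i1 (sub;ld) pair
  cy1 -> i2+i3 (xor;xor) pair
  cy2 -> i4+i5 (xor;st) pair
  cy3 -> i6 (beq) no-port BR/MEM
  cy4 -> i7 (ld) WAW r4
  cy5 -> i8 (or) WAW r4
  cy6 -> i9 (ld) no-port MEM/MEM
  cy7 -> i10+i11 (ld;xor) pair
  cy8 -> i12 (add) tail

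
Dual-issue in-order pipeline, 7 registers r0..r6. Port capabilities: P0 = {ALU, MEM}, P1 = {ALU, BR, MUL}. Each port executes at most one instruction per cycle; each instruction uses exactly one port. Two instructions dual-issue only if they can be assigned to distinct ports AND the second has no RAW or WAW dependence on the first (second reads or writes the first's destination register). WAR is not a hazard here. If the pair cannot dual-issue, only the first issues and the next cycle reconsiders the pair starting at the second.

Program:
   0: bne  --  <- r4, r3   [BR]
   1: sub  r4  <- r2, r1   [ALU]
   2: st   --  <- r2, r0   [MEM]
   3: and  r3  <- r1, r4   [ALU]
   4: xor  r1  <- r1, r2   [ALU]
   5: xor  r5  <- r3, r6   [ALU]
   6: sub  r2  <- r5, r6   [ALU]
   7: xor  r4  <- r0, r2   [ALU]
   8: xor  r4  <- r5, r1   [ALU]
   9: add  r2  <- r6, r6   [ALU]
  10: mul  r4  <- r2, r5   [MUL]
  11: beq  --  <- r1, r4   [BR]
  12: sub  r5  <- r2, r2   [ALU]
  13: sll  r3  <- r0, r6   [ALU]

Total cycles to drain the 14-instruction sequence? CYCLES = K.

CYCLES = 9

  cy0 -> i0+i1 (bne sub) pair
  cy1 -> i2+i3 (st and) pair
  cy2 -> i4+i5 (xor xor) pair
  cy3 -> i6 (sub) RAW r2
  cy4 -> i7 (xor) WAW r4
  cy5 -> i8+i9 (xor add) pair
  cy6 -> i10 (mul) no-port MUL/BR
  cy7 -> i11+i12 (beq sub) pair
  cy8 -> i13 (sll) tail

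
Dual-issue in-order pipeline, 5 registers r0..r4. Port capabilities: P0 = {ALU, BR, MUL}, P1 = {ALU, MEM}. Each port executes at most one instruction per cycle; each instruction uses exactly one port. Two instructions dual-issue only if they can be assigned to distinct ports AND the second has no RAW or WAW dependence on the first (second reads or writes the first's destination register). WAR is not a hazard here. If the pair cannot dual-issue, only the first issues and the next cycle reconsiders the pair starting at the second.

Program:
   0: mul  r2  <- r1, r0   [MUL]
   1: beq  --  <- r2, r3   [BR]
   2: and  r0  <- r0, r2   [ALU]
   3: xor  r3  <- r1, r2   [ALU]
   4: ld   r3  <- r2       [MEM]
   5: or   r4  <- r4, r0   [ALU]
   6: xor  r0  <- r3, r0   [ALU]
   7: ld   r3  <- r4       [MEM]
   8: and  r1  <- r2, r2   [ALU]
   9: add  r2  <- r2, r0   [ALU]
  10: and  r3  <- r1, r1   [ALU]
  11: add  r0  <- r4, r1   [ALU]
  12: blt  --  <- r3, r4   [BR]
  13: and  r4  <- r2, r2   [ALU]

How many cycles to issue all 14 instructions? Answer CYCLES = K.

#0 head=0: mul i0 no-port MUL/BR
#1 head=1: beq;and i1/i2 pair
#2 head=3: xor i3 WAW r3
#3 head=4: ld;or i4/i5 pair
#4 head=6: xor;ld i6/i7 pair
#5 head=8: and;add i8/i9 pair
#6 head=10: and;add i10/i11 pair
#7 head=12: blt;and i12/i13 pair

CYCLES = 8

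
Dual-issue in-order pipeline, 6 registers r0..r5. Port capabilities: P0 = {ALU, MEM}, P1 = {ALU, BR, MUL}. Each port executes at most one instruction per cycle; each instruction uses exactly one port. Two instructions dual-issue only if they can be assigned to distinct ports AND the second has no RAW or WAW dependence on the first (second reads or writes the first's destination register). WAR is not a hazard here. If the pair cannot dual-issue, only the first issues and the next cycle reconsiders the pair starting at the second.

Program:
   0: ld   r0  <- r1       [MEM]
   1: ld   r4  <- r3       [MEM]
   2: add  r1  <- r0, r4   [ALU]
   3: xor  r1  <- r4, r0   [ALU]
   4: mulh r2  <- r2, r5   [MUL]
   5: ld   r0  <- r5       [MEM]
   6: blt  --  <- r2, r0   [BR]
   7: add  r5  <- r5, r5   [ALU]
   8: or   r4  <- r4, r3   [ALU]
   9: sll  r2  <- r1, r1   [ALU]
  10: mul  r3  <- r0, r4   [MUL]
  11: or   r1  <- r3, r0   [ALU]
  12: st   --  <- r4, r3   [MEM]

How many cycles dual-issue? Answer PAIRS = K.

PAIRS = 4

#0 head=0: ld i0 no-port MEM/MEM
#1 head=1: ld i1 RAW r4
#2 head=2: add i2 WAW r1
#3 head=3: xor mulh i3,i4 pair
#4 head=5: ld i5 RAW r0
#5 head=6: blt add i6,i7 pair
#6 head=8: or sll i8,i9 pair
#7 head=10: mul i10 RAW r3
#8 head=11: or st i11,i12 pair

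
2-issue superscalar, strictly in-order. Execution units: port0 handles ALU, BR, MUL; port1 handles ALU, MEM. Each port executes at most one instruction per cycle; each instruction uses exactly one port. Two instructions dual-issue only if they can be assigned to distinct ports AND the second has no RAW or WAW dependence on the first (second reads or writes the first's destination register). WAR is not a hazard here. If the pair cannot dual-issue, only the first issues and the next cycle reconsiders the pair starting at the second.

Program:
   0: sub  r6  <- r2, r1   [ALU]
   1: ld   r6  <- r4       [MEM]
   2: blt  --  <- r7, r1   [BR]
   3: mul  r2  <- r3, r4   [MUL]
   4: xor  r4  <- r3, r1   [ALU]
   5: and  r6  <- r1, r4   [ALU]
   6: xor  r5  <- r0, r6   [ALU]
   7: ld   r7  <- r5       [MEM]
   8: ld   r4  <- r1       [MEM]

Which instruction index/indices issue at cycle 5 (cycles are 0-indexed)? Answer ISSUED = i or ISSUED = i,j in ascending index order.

ISSUED = 7

c0: i0 sub  WAW r6
c1: i1,i2 ld blt  2-wide
c2: i3,i4 mul xor  2-wide
c3: i5 and  RAW r6
c4: i6 xor  RAW r5
c5: i7 ld  no-port MEM/MEM
c6: i8 ld  tail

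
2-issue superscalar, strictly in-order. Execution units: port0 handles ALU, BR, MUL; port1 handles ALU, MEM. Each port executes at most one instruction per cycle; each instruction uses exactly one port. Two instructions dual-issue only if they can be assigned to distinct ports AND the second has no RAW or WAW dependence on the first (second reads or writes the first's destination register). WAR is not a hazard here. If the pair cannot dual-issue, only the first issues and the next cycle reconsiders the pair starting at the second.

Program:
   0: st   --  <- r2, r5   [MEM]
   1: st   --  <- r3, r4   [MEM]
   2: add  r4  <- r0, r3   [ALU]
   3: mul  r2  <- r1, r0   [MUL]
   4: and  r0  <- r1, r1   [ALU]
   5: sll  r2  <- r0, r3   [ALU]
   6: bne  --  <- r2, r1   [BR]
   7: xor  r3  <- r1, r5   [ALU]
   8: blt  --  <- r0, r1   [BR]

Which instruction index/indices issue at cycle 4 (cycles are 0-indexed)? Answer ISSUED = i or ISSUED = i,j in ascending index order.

0. st.MEM @i0  | no-port MEM/MEM
1. st.MEM add.ALU @i1&i2  | pair
2. mul.MUL and.ALU @i3&i4  | pair
3. sll.ALU @i5  | RAW r2
4. bne.BR xor.ALU @i6&i7  | pair
5. blt.BR @i8  | tail

ISSUED = 6,7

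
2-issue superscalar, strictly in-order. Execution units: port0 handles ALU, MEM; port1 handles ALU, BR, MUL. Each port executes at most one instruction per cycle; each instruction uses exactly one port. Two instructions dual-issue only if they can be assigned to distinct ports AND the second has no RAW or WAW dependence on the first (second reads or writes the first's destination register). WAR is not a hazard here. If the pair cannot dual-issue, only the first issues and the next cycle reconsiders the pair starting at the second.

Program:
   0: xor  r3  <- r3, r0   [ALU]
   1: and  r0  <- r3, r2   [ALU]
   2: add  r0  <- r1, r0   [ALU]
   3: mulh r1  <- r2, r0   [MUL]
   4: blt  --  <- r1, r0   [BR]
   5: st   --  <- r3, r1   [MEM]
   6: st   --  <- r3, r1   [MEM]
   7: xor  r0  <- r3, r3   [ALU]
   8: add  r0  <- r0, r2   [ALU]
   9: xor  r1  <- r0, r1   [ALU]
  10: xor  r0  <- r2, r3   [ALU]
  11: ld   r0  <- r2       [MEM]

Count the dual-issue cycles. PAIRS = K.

PAIRS = 3

t=0 i0:xor ; RAW r3
t=1 i1:and ; RAW+WAW r0
t=2 i2:add ; RAW r0
t=3 i3:mulh ; no-port MUL/BR
t=4 i4/i5:blt;st ; dual
t=5 i6/i7:st;xor ; dual
t=6 i8:add ; RAW r0
t=7 i9/i10:xor;xor ; dual
t=8 i11:ld ; tail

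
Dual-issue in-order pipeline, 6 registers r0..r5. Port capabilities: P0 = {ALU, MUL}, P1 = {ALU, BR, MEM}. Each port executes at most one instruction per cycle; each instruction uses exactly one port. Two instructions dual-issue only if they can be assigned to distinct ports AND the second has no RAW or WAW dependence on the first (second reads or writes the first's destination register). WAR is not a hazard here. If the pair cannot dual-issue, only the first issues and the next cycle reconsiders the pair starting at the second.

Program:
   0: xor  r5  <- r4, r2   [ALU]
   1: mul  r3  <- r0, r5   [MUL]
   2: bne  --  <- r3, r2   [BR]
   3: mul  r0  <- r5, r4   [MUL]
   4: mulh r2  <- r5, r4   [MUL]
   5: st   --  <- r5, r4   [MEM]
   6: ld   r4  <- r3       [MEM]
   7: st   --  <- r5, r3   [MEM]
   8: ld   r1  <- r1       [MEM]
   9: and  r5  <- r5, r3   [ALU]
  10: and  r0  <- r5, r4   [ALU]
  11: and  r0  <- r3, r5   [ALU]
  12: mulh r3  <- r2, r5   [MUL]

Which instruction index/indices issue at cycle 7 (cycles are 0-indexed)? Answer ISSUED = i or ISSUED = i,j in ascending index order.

#0 head=0: xor i0 RAW r5
#1 head=1: mul i1 RAW r3
#2 head=2: bne mul i2+i3 dual
#3 head=4: mulh st i4+i5 dual
#4 head=6: ld i6 no-port MEM/MEM
#5 head=7: st i7 no-port MEM/MEM
#6 head=8: ld and i8+i9 dual
#7 head=10: and i10 WAW r0
#8 head=11: and mulh i11+i12 dual

ISSUED = 10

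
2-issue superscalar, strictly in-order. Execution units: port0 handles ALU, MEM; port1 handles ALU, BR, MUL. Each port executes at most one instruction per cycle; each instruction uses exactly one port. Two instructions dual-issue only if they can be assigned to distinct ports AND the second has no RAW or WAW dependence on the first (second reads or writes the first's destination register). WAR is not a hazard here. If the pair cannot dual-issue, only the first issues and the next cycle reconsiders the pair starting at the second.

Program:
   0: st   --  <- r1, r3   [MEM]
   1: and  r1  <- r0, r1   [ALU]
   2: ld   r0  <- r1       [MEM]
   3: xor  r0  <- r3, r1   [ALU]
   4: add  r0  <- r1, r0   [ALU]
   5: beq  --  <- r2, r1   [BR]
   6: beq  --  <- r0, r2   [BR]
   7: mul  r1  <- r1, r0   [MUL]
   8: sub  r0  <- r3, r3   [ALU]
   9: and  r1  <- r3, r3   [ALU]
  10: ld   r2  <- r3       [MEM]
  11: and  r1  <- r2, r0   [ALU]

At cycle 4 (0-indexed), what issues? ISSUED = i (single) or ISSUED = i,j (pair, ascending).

t=0 i0&i1:st and ; pair
t=1 i2:ld ; WAW r0
t=2 i3:xor ; RAW+WAW r0
t=3 i4&i5:add beq ; pair
t=4 i6:beq ; no-port BR/MUL
t=5 i7&i8:mul sub ; pair
t=6 i9&i10:and ld ; pair
t=7 i11:and ; tail

ISSUED = 6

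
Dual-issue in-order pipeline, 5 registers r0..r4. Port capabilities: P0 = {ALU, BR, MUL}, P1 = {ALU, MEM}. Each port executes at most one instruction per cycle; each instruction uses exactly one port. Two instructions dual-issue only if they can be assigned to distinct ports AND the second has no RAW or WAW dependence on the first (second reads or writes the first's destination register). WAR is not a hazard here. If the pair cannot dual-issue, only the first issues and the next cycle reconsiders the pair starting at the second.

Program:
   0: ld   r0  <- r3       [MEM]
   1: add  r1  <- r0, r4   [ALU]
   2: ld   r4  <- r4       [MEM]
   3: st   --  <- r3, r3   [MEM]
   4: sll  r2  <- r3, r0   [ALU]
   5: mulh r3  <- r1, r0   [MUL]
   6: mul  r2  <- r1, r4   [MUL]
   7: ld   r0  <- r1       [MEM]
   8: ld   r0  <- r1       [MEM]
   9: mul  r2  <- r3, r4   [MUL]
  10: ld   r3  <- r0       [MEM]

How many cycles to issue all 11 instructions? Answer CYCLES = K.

CYCLES = 7

#0 head=0: ld i0 RAW r0
#1 head=1: add;ld i1&i2 pair
#2 head=3: st;sll i3&i4 pair
#3 head=5: mulh i5 no-port MUL/MUL
#4 head=6: mul;ld i6&i7 pair
#5 head=8: ld;mul i8&i9 pair
#6 head=10: ld i10 tail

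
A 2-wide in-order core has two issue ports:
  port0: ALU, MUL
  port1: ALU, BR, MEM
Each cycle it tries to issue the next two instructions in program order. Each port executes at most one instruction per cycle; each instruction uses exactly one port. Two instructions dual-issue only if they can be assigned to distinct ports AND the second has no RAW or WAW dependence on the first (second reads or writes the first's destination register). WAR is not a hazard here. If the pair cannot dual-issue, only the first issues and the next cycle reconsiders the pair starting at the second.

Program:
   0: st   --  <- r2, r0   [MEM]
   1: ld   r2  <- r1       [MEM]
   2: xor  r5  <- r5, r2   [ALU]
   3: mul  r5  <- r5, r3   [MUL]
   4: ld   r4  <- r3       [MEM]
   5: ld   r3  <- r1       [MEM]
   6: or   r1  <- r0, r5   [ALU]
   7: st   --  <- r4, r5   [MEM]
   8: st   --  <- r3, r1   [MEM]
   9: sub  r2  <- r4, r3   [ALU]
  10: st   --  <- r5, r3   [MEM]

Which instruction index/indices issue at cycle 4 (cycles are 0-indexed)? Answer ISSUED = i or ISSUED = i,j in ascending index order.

ISSUED = 5,6

  cy0 -> i0 (st) no-port MEM/MEM
  cy1 -> i1 (ld) RAW r2
  cy2 -> i2 (xor) RAW+WAW r5
  cy3 -> i3&i4 (mul/ld) 2-wide
  cy4 -> i5&i6 (ld/or) 2-wide
  cy5 -> i7 (st) no-port MEM/MEM
  cy6 -> i8&i9 (st/sub) 2-wide
  cy7 -> i10 (st) tail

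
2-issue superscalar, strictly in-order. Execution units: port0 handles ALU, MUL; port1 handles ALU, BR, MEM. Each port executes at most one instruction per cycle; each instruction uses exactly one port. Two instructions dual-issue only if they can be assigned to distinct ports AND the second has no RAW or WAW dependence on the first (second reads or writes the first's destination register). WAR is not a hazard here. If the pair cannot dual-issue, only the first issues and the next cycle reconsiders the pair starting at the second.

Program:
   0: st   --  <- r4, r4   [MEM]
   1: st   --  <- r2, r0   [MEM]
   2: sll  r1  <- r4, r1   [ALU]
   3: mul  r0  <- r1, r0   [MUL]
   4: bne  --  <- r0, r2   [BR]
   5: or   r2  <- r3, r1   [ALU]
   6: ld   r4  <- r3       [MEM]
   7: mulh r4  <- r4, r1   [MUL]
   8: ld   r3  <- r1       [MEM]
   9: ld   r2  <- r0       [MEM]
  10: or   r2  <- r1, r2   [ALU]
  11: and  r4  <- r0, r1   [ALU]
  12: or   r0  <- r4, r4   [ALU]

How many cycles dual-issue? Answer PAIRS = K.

PAIRS = 4

  cy0 -> i0 (st.MEM) no-port MEM/MEM
  cy1 -> i1,i2 (st.MEM;sll.ALU) 2-wide
  cy2 -> i3 (mul.MUL) RAW r0
  cy3 -> i4,i5 (bne.BR;or.ALU) 2-wide
  cy4 -> i6 (ld.MEM) RAW+WAW r4
  cy5 -> i7,i8 (mulh.MUL;ld.MEM) 2-wide
  cy6 -> i9 (ld.MEM) RAW+WAW r2
  cy7 -> i10,i11 (or.ALU;and.ALU) 2-wide
  cy8 -> i12 (or.ALU) tail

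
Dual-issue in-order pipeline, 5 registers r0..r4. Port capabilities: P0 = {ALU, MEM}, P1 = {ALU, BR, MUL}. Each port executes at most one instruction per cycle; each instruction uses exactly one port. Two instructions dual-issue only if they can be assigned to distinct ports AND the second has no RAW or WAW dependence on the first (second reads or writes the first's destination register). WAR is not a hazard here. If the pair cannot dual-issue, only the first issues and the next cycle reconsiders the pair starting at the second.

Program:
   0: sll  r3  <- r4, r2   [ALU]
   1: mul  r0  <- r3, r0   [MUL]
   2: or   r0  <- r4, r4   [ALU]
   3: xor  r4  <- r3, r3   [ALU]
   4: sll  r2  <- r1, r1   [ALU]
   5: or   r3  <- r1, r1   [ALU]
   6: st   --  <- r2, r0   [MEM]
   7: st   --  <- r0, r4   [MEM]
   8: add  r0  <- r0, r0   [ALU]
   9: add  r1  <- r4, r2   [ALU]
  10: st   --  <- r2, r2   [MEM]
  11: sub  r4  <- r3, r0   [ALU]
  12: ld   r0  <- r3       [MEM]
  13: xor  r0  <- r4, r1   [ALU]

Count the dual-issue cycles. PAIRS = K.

0. sll @i0  | RAW r3
1. mul @i1  | WAW r0
2. or/xor @i2+i3  | pair
3. sll/or @i4+i5  | pair
4. st @i6  | no-port MEM/MEM
5. st/add @i7+i8  | pair
6. add/st @i9+i10  | pair
7. sub/ld @i11+i12  | pair
8. xor @i13  | tail

PAIRS = 5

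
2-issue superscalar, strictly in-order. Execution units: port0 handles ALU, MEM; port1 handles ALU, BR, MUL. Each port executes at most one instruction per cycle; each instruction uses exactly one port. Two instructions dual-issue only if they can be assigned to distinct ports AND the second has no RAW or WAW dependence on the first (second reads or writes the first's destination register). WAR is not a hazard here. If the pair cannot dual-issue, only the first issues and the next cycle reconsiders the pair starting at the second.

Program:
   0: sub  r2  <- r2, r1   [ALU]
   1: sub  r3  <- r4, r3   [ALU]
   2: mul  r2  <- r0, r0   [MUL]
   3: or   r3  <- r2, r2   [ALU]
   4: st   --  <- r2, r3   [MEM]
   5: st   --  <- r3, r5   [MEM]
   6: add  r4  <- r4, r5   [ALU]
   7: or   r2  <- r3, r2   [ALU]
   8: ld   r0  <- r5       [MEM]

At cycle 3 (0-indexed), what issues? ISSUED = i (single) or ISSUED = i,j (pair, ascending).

[0] i0,i1  sub+sub  -- dual
[1] i2  mul  -- RAW r2
[2] i3  or  -- RAW r3
[3] i4  st  -- no-port MEM/MEM
[4] i5,i6  st+add  -- dual
[5] i7,i8  or+ld  -- dual

ISSUED = 4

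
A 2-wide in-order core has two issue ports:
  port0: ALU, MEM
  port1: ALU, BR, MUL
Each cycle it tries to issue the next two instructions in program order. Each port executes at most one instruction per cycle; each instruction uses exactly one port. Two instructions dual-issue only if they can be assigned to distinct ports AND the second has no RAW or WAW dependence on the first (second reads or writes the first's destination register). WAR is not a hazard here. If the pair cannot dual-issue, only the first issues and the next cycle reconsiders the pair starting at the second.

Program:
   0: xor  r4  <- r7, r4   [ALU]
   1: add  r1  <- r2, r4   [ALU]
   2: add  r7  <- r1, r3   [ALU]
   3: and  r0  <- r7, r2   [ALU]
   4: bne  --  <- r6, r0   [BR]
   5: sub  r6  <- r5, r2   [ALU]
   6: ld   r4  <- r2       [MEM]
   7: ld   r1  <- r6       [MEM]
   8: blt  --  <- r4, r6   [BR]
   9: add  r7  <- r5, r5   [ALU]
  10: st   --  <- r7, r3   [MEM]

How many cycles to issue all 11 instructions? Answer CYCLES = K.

t=0 i0:xor.ALU ; RAW r4
t=1 i1:add.ALU ; RAW r1
t=2 i2:add.ALU ; RAW r7
t=3 i3:and.ALU ; RAW r0
t=4 i4+i5:bne.BR;sub.ALU ; pair
t=5 i6:ld.MEM ; no-port MEM/MEM
t=6 i7+i8:ld.MEM;blt.BR ; pair
t=7 i9:add.ALU ; RAW r7
t=8 i10:st.MEM ; tail

CYCLES = 9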